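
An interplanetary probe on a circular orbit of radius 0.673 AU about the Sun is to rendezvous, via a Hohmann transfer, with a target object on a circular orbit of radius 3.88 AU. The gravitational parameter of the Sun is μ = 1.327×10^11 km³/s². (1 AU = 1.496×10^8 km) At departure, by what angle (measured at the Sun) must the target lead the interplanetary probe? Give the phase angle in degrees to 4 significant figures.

In km: r₁ = 0.673 × 1.496×10^8 = 1.006808×10^8 km; r₂ = 3.88 × 1.496×10^8 = 5.80448×10^8 km.
Transfer-ellipse semi-major axis a_t = (r₁ + r₂)/2 = (1.006808×10^8 + 5.80448×10^8)/2 = 3.405644×10^8 km.
The half-period of the transfer ellipse is t = π√(a_t³/μ) = 5.420×10^7 s.
The target's mean motion on its circular orbit is ω₂ = √(μ/r₂³) = 2.605×10^-8 rad/s.
Angle swept by the target during transfer: ω₂·t = 1.412 rad = 80.90°.
The interplanetary probe traverses 180° on the transfer ellipse, so the target must lead by 180° − 80.90° = 99.10°.

φ = 99.10°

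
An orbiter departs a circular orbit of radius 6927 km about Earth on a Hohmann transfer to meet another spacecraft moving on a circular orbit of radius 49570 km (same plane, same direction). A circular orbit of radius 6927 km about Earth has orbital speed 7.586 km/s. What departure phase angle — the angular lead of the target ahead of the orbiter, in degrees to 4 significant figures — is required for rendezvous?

From the circular-orbit relation v² = μ/r at r = 6927 km: μ = v²r = (7.586)² × 6927 = 3.98631×10^5 km³/s².
Transfer-ellipse semi-major axis a_t = (r₁ + r₂)/2 = (6927 + 49570)/2 = 28248.5 km.
Transfer time t = π√(a_t³/μ) = 23624.22 s.
The target's mean motion on its circular orbit is ω₂ = √(μ/r₂³) = 5.720804×10^-5 rad/s.
Angle swept by the target during transfer: ω₂·t = 1.351495 rad = 77.43°.
The orbiter traverses 180° on the transfer ellipse, so the target must lead by 180° − 77.43° = 102.6°.

φ = 102.6°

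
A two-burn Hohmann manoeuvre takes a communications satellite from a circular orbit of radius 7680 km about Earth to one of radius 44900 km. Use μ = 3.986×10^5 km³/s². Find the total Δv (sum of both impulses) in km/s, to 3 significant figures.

Δv = 3.58 km/s

The Hohmann ellipse has a_t = (r₁ + r₂)/2 = 26290 km.
At r₁ the circular-orbit speed is v₁ = √(μ/r₁) = 7.204 km/s.
Transfer-orbit speed at r₁ (vis-viva equation): v_p = √[μ(2/r₁ − 1/a_t)] = 9.415 km/s.
First burn Δv₁ = |v_p − v₁| = 2.211 km/s.
At r₂, v₂ = √(μ/r₂) = 2.9795 km/s.
Transfer-orbit speed at r₂: v_a = √[μ(2/r₂ − 1/a_t)] = 1.6104 km/s.
Second burn Δv₂ = |v₂ − v_a| = 1.369 km/s.
Total Δv = Δv₁ + Δv₂ = 3.580 km/s.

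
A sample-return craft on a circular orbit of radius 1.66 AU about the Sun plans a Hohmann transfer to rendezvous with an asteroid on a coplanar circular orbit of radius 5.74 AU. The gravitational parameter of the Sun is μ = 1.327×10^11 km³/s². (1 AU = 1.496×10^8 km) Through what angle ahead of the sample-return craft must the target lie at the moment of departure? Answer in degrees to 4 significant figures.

In km: r₁ = 1.66 × 1.496×10^8 = 2.48336×10^8 km; r₂ = 5.74 × 1.496×10^8 = 8.58704×10^8 km.
Transfer-ellipse semi-major axis a_t = (r₁ + r₂)/2 = (2.48336×10^8 + 8.58704×10^8)/2 = 5.5352×10^8 km.
The half-period of the transfer ellipse is t = π√(a_t³/μ) = 1.123×10^8 s.
Target angular speed ω₂ = √(μ/r₂³) = 1.448×10^-8 rad/s.
Angle swept by the target during transfer: ω₂·t = 1.626 rad = 93.16°.
The sample-return craft traverses 180° on the transfer ellipse, so the target must lead by 180° − 93.16° = 86.84°.

φ = 86.84°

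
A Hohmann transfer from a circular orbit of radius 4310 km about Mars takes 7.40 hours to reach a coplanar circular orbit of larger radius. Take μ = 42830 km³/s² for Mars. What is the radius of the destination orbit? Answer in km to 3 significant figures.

r₂ = 24800 km

Transfer time t = 7.40 hours = 26640 s, and t = π√(a_t³/μ).
So a_t = (μ t²/π²)^(1/3) = (42830 × (26640)² / π²)^(1/3) = 14549 km.
Since a_t = (r₁ + r₂)/2, r₂ = 2a_t − r₁ = 2×14549 − 4310 = 24788 km.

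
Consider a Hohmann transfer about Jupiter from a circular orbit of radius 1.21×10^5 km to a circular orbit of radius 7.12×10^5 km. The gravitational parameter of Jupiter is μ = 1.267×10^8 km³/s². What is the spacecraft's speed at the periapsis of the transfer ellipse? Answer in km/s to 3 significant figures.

v = 42.3 km/s

Transfer-ellipse semi-major axis a_t = (r₁ + r₂)/2 = (1.210×10^5 + 7.120×10^5)/2 = 4.165×10^5 km.
At periapsis, r = 1.210×10^5 km.
Vis-viva: v = √[μ(2/r − 1/a_t)] = √[1.267×10^8 × (2/1.210×10^5 − 1/4.165×10^5)] = 42.31 km/s.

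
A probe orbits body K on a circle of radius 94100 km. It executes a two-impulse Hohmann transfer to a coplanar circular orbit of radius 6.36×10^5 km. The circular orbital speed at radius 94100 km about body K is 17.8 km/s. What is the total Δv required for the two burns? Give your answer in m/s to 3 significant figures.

Δv = 9070 m/s

From the circular-orbit relation v² = μ/r at r = 94100 km: μ = v²r = (17.8)² × 94100 = 2.98146×10^7 km³/s².
Transfer-ellipse semi-major axis a_t = (r₁ + r₂)/2 = (94100 + 6.360×10^5)/2 = 3.6505×10^5 km.
At r₁ the circular-orbit speed is v₁ = √(μ/r₁) = 17.8000 km/s.
Transfer-orbit speed at r₁ (vis-viva): v_p = √[μ(2/r₁ − 1/a_t)] = 23.4948 km/s.
First burn Δv₁ = |v_p − v₁| = 5.6948 km/s.
Circular speed at r₂: v₂ = √(μ/r₂) = 6.8468 km/s.
Transfer-orbit speed at r₂: v_a = √[μ(2/r₂ − 1/a_t)] = 3.4762 km/s.
Second burn Δv₂ = |v₂ − v_a| = 3.3706 km/s.
Δv = Δv₁ + Δv₂ = 5.6948 + 3.3706 = 9.065 km/s.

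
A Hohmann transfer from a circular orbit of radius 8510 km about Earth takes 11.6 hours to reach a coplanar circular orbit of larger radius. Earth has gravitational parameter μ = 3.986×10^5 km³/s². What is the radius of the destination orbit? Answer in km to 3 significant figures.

Transfer time t = 11.6 hours = 41760 s, and t = π√(a_t³/μ).
So a_t = (μ t²/π²)^(1/3) = (3.986×10^5 × (41760)² / π²)^(1/3) = 41297 km.
Since a_t = (r₁ + r₂)/2, r₂ = 2a_t − r₁ = 2×41297 − 8510 = 74084 km.

r₂ = 74100 km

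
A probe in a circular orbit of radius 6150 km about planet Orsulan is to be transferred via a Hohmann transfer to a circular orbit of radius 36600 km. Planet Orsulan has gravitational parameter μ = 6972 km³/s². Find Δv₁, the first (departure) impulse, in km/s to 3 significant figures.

Transfer-ellipse semi-major axis a_t = (r₁ + r₂)/2 = (6150 + 36600)/2 = 21375 km.
On the circular orbit at r = 6150 km, v_c = √(μ/r) = 1.0647 km/s.
Vis-viva on the transfer ellipse at r = 6150 km gives v_t = √[μ(2/r − 1/a_t)] = 1.3932 km/s.
Δv₁ = |v_t − v_c| = |1.3932 − 1.0647| = 0.3285 km/s.

Δv₁ = 0.329 km/s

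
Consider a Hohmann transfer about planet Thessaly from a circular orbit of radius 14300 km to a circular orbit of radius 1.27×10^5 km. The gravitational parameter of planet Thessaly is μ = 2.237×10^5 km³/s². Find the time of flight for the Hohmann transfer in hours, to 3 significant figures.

t = 34.6 hours

The Hohmann ellipse has a_t = (r₁ + r₂)/2 = 70650 km.
Half the transfer-orbit period gives t = π√(a_t³/μ) = 1.247×10^5 s.
Converting: 1.247×10^5 s ÷ 3600 s/hour = 34.6 hours.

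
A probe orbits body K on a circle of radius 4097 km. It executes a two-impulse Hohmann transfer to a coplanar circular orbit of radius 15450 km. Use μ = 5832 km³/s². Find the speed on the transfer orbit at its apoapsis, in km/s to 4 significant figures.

v = 0.3978 km/s

Semi-major axis of the transfer orbit: a_t = (4097 + 15450)/2 = 9773.5 km.
The apoapsis of the transfer ellipse is at r = 15450 km.
Vis-viva: v = √[μ(2/r − 1/a_t)] = √[5832 × (2/15450 − 1/9773.5)] = 0.3978 km/s.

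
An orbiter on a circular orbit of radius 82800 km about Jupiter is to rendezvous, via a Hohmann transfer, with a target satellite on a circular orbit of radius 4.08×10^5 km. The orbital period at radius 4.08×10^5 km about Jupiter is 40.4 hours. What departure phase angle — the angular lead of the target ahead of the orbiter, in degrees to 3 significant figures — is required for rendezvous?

From Kepler's third law T² = 4π²r³/μ at r = 4.08×10^5 km, T = 40.4 hours = 40.4 × 3600 s = 1.4544×10^5 s: μ = 4π²r³/T² = 1.26757×10^8 km³/s².
Transfer-ellipse semi-major axis a_t = (r₁ + r₂)/2 = (82800 + 4.080×10^5)/2 = 2.454×10^5 km.
Transfer time t = π√(a_t³/μ) = 33921.5 s.
The target's mean motion on its circular orbit is ω₂ = √(μ/r₂³) = 4.32012×10^-5 rad/s.
Angle swept by the target during transfer: ω₂·t = 1.46545 rad = 83.96°.
The orbiter traverses 180° on the transfer ellipse, so the target must lead by 180° − 83.96° = 96.0°.

φ = 96.0°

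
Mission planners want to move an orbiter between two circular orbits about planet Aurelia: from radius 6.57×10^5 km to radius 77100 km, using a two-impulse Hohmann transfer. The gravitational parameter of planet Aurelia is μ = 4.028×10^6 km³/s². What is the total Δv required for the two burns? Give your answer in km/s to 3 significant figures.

Semi-major axis of the transfer orbit: a_t = (6.570×10^5 + 77100)/2 = 3.6705×10^5 km.
Circular speed at r₁: v₁ = √(μ/r₁) = √(4.028×10^6/6.570×10^5) = 2.47607 km/s.
On the transfer ellipse at r₁, vis-viva gives v_a = √[μ(2/r₁ − 1/a_t)] = 1.13482 km/s.
First burn Δv₁ = |v_a − v₁| = 1.34125 km/s.
At r₂, v₂ = √(μ/r₂) = 7.22799 km/s.
Transfer-orbit speed at r₂: v_p = √[μ(2/r₂ − 1/a_t)] = 9.67025 km/s.
Second burn Δv₂ = |v₂ − v_p| = 2.44226 km/s.
Total Δv = Δv₁ + Δv₂ = 3.784 km/s.

Δv = 3.78 km/s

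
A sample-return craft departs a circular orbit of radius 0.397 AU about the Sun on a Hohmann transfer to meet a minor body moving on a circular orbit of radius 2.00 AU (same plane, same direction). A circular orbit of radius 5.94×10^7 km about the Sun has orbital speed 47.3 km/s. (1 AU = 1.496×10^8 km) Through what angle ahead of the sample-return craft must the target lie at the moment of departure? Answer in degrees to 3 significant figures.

φ = 96.5°

From the circular-orbit relation v² = μ/r at r = 5.94×10^7 km: μ = v²r = (47.3)² × 5.94×10^7 = 1.32895×10^11 km³/s².
In km: r₁ = 0.397 × 1.496×10^8 = 5.93912×10^7 km; r₂ = 2.00 × 1.496×10^8 = 2.992×10^8 km.
Semi-major axis of the transfer orbit: a_t = (5.93912×10^7 + 2.992×10^8)/2 = 1.792956×10^8 km.
Transfer time t = π√(a_t³/μ) = 2.0689×10^7 s.
The target's mean motion on its circular orbit is ω₂ = √(μ/r₂³) = 7.0439×10^-8 rad/s.
Angle swept by the target during transfer: ω₂·t = 1.4573 rad = 83.50°.
Arrival is 180° from departure on the ellipse, so φ = 180° − 83.50° = 96.5°.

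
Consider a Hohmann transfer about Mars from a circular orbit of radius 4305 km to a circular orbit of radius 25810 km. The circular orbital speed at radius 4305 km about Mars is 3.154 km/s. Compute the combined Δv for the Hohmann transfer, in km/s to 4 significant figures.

Δv = 1.575 km/s

From the circular-orbit relation v² = μ/r at r = 4305 km: μ = v²r = (3.154)² × 4305 = 42824.9 km³/s².
Semi-major axis of the transfer orbit: a_t = (4305 + 25810)/2 = 15057.5 km.
Circular speed at r₁: v₁ = √(μ/r₁) = √(42824.9/4305) = 3.1540 km/s.
Transfer-orbit speed at r₁ (vis-viva equation): v_p = √[μ(2/r₁ − 1/a_t)] = 4.1293 km/s.
First burn Δv₁ = |v_p − v₁| = 0.9753 km/s.
Circular speed at r₂: v₂ = √(μ/r₂) = 1.28811 km/s.
Transfer-orbit speed at r₂: v_a = √[μ(2/r₂ − 1/a_t)] = 0.688754 km/s.
Second burn Δv₂ = |v₂ − v_a| = 0.5994 km/s.
Total Δv = Δv₁ + Δv₂ = 1.575 km/s.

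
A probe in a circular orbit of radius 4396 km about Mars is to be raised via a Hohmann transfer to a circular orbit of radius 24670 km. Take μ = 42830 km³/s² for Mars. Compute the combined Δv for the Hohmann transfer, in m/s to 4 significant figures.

Semi-major axis of the transfer orbit: a_t = (4396 + 24670)/2 = 14533 km.
Circular speed at r₁: v₁ = √(μ/r₁) = √(42830/4396) = 3.1214 km/s.
Transfer-orbit speed at r₁ (v² = μ(2/r − 1/a)): v_p = √[μ(2/r₁ − 1/a_t)] = 4.0668 km/s.
First burn Δv₁ = |v_p − v₁| = 0.9454 km/s.
At r₂, v₂ = √(μ/r₂) = 1.3176 km/s.
Transfer-orbit speed at r₂: v_a = √[μ(2/r₂ − 1/a_t)] = 0.72467 km/s.
Second burn Δv₂ = |v₂ − v_a| = 0.5929 km/s.
Δv = Δv₁ + Δv₂ = 0.9454 + 0.5929 = 1.538 km/s.

Δv = 1538 m/s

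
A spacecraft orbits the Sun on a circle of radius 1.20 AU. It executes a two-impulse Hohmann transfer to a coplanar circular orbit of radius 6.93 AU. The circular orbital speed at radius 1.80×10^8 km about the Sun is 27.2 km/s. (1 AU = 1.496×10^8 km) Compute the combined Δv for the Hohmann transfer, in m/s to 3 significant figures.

Δv = 13500 m/s

From the circular-orbit relation v² = μ/r at r = 1.80×10^8 km: μ = v²r = (27.2)² × 1.80×10^8 = 1.33171×10^11 km³/s².
In km: r₁ = 1.20 × 1.496×10^8 = 1.7952×10^8 km; r₂ = 6.93 × 1.496×10^8 = 1.036728×10^9 km.
Semi-major axis of the transfer orbit: a_t = (1.7952×10^8 + 1.036728×10^9)/2 = 6.08124×10^8 km.
Circular speed at r₁: v₁ = √(μ/r₁) = √(1.33171×10^11/1.7952×10^8) = 27.236 km/s.
On the transfer ellipse at r₁, vis-viva gives v_p = √[μ(2/r₁ − 1/a_t)] = 35.562 km/s.
First burn Δv₁ = |v_p − v₁| = 8.326 km/s.
Circular speed at r₂: v₂ = √(μ/r₂) = 11.334 km/s.
Transfer-orbit speed at r₂: v_a = √[μ(2/r₂ − 1/a_t)] = 6.1579 km/s.
Second burn Δv₂ = |v₂ − v_a| = 5.176 km/s.
Total Δv = Δv₁ + Δv₂ = 13.50 km/s.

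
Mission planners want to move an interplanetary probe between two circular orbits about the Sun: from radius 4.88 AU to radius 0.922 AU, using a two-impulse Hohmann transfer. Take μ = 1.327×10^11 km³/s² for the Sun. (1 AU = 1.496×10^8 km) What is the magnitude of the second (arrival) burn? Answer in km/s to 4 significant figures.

Δv₂ = 9.212 km/s

In km: r₁ = 4.88 × 1.496×10^8 = 7.30048×10^8 km; r₂ = 0.922 × 1.496×10^8 = 1.379312×10^8 km.
The Hohmann ellipse has a_t = (r₁ + r₂)/2 = 4.339896×10^8 km.
On the circular orbit at r = 1.379312×10^8 km, v_c = √(μ/r) = 31.017 km/s.
Transfer-orbit speed at the same r (vis-viva, a = a_t): v_t = √[μ(2/r − 1/a_t)] = 40.229 km/s.
Δv₂ = |v_t − v_c| = |40.229 − 31.017| = 9.212 km/s.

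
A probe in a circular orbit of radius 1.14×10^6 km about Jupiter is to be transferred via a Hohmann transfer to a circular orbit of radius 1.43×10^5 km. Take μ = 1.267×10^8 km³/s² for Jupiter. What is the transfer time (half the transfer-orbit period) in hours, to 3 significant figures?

The Hohmann ellipse has a_t = (r₁ + r₂)/2 = 6.415×10^5 km.
Half the transfer-orbit period gives t = π√(a_t³/μ) = 1.434×10^5 s.
Converting: 1.434×10^5 s ÷ 3600 s/hour = 39.8 hours.

t = 39.8 hours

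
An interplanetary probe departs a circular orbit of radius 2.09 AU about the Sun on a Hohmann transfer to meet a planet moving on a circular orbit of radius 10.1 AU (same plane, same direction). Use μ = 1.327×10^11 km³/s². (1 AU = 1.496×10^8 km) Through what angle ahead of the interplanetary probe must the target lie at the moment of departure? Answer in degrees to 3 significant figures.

φ = 95.6°

In km: r₁ = 2.09 × 1.496×10^8 = 3.12664×10^8 km; r₂ = 10.1 × 1.496×10^8 = 1.51096×10^9 km.
The Hohmann ellipse has a_t = (r₁ + r₂)/2 = 9.11812×10^8 km.
The half-period of the transfer ellipse is t = π√(a_t³/μ) = 2.3745×10^8 s.
The target's mean motion on its circular orbit is ω₂ = √(μ/r₂³) = 6.2023×10^-9 rad/s.
Angle swept by the target during transfer: ω₂·t = 1.4727 rad = 84.38°.
The interplanetary probe traverses 180° on the transfer ellipse, so the target must lead by 180° − 84.38° = 95.6°.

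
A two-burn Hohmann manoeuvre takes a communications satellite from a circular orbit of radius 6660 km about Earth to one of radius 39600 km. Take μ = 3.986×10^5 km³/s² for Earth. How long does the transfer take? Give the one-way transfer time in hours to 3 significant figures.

Semi-major axis of the transfer orbit: a_t = (6660 + 39600)/2 = 23130 km.
Half the transfer-orbit period gives t = π√(a_t³/μ) = 17500 s.
Converting: 17500 s ÷ 3600 s/hour = 4.86 hours.

t = 4.86 hours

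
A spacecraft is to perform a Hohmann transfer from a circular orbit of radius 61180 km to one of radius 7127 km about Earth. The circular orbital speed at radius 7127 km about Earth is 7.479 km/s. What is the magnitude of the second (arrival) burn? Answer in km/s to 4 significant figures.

From the circular-orbit relation v² = μ/r at r = 7127 km: μ = v²r = (7.479)² × 7127 = 3.98652×10^5 km³/s².
The Hohmann ellipse has a_t = (r₁ + r₂)/2 = 34153.5 km.
On the circular orbit at r = 7127 km, v_c = √(μ/r) = 7.479 km/s.
Transfer-orbit speed at the same r (vis-viva, a = a_t): v_t = √[μ(2/r − 1/a_t)] = 10.01 km/s.
Δv₂ = |v_t − v_c| = |10.01 − 7.479| = 2.531 km/s.

Δv₂ = 2.531 km/s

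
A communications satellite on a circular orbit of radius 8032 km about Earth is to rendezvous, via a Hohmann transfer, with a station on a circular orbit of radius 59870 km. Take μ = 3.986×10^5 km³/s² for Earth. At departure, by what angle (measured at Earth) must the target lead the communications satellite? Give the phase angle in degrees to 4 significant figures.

φ = 103.1°

Semi-major axis of the transfer orbit: a_t = (8032 + 59870)/2 = 33951 km.
Transfer time t = π√(a_t³/μ) = 31129 s.
Target angular speed ω₂ = √(μ/r₂³) = 4.3098×10^-5 rad/s.
Angle swept by the target during transfer: ω₂·t = 1.3416 rad = 76.87°.
The communications satellite traverses 180° on the transfer ellipse, so the target must lead by 180° − 76.87° = 103.1°.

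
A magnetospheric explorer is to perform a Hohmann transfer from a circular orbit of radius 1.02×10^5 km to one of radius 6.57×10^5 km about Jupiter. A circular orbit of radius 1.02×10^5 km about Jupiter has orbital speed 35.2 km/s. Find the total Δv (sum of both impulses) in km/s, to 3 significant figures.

Δv = 17.8 km/s

From the circular-orbit relation v² = μ/r at r = 1.02×10^5 km: μ = v²r = (35.2)² × 1.02×10^5 = 1.26382×10^8 km³/s².
The Hohmann ellipse has a_t = (r₁ + r₂)/2 = 3.795×10^5 km.
At r₁ the circular-orbit speed is v₁ = √(μ/r₁) = 35.20 km/s.
Transfer-orbit speed at r₁ (vis-viva equation): v_p = √[μ(2/r₁ − 1/a_t)] = 46.31 km/s.
First burn Δv₁ = |v_p − v₁| = 11.11 km/s.
At r₂, v₂ = √(μ/r₂) = 13.869 km/s.
Transfer-orbit speed at r₂: v_a = √[μ(2/r₂ − 1/a_t)] = 7.1904 km/s.
Second burn Δv₂ = |v₂ − v_a| = 6.679 km/s.
Total Δv = Δv₁ + Δv₂ = 17.79 km/s.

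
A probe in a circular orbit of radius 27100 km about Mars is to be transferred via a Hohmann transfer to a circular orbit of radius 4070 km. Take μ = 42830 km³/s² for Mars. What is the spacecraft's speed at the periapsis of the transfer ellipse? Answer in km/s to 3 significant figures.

Transfer-ellipse semi-major axis a_t = (r₁ + r₂)/2 = (27100 + 4070)/2 = 15585 km.
The periapsis of the transfer ellipse is at r = 4070 km.
Applying v² = μ(2/r − 1/a_t): v = 4.278 km/s.

v = 4.28 km/s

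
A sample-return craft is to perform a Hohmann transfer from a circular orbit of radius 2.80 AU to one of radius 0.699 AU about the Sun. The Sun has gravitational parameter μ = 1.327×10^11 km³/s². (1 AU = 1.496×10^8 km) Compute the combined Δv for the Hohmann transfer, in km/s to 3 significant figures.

Δv = 16.0 km/s

In km: r₁ = 2.80 × 1.496×10^8 = 4.1888×10^8 km; r₂ = 0.699 × 1.496×10^8 = 1.045704×10^8 km.
Transfer-ellipse semi-major axis a_t = (r₁ + r₂)/2 = (4.1888×10^8 + 1.045704×10^8)/2 = 2.617252×10^8 km.
At r₁ the circular-orbit speed is v₁ = √(μ/r₁) = 17.799 km/s.
Transfer-orbit speed at r₁ (vis-viva equation): v_a = √[μ(2/r₁ − 1/a_t)] = 11.251 km/s.
First burn Δv₁ = |v_a − v₁| = 6.548 km/s.
At r₂, v₂ = √(μ/r₂) = 35.623 km/s.
Transfer-orbit speed at r₂: v_p = √[μ(2/r₂ − 1/a_t)] = 45.066 km/s.
Second burn Δv₂ = |v₂ − v_p| = 9.443 km/s.
Δv = Δv₁ + Δv₂ = 6.548 + 9.443 = 15.99 km/s.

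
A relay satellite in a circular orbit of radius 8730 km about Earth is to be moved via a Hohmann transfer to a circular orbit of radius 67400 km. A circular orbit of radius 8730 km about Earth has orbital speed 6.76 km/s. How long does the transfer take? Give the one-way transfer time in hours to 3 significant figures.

t = 10.3 hours

From the circular-orbit relation v² = μ/r at r = 8730 km: μ = v²r = (6.76)² × 8730 = 3.98940×10^5 km³/s².
Semi-major axis of the transfer orbit: a_t = (8730 + 67400)/2 = 38065 km.
By Kepler's third law the transfer-orbit period is T = 2π√(a_t³/μ), so t = T/2 = 36940 s.
Converting: 36940 s ÷ 3600 s/hour = 10.3 hours.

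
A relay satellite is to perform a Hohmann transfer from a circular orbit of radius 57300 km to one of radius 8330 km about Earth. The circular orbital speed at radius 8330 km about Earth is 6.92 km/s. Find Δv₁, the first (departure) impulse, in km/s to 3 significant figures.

From the circular-orbit relation v² = μ/r at r = 8330 km: μ = v²r = (6.92)² × 8330 = 3.98894×10^5 km³/s².
Semi-major axis of the transfer orbit: a_t = (57300 + 8330)/2 = 32815 km.
On the circular orbit at r = 57300 km, v_c = √(μ/r) = 2.638 km/s.
Transfer-orbit speed at the same r (vis-viva, a = a_t): v_t = √[μ(2/r − 1/a_t)] = 1.329 km/s.
Δv₁ = |v_t − v_c| = |1.329 − 2.638| = 1.309 km/s.

Δv₁ = 1.31 km/s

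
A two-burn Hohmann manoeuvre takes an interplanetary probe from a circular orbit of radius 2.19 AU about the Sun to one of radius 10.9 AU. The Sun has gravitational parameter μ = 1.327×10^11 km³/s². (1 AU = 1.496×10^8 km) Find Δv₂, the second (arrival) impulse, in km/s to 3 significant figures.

Δv₂ = 3.80 km/s

In km: r₁ = 2.19 × 1.496×10^8 = 3.27624×10^8 km; r₂ = 10.9 × 1.496×10^8 = 1.63064×10^9 km.
Transfer-ellipse semi-major axis a_t = (r₁ + r₂)/2 = (3.27624×10^8 + 1.63064×10^9)/2 = 9.79132×10^8 km.
On the circular orbit at r = 1.63064×10^9 km, v_c = √(μ/r) = 9.021 km/s.
Transfer-orbit speed at the same r (vis-viva, a = a_t): v_t = √[μ(2/r − 1/a_t)] = 5.218 km/s.
Δv₂ = |v_t − v_c| = |5.218 − 9.021| = 3.803 km/s.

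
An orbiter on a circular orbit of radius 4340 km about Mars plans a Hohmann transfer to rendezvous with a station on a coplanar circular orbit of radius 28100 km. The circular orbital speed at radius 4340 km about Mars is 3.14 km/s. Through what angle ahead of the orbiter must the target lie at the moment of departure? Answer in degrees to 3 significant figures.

From the circular-orbit relation v² = μ/r at r = 4340 km: μ = v²r = (3.14)² × 4340 = 42790.7 km³/s².
Transfer-ellipse semi-major axis a_t = (r₁ + r₂)/2 = (4340 + 28100)/2 = 16220 km.
The half-period of the transfer ellipse is t = π√(a_t³/μ) = 31373 s.
The target's mean motion on its circular orbit is ω₂ = √(μ/r₂³) = 4.3915×10^-5 rad/s.
Angle swept by the target during transfer: ω₂·t = 1.3777 rad = 78.94°.
The orbiter traverses 180° on the transfer ellipse, so the target must lead by 180° − 78.94° = 101°.

φ = 101°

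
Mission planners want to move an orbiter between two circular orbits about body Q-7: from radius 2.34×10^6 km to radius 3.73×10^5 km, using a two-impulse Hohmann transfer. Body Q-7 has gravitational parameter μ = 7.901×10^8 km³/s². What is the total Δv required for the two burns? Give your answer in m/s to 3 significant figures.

Δv = 23200 m/s

The Hohmann ellipse has a_t = (r₁ + r₂)/2 = 1.3565×10^6 km.
At r₁ the circular-orbit speed is v₁ = √(μ/r₁) = 18.3752 km/s.
On the transfer ellipse at r₁, vis-viva equation gives v_a = √[μ(2/r₁ − 1/a_t)] = 9.63557 km/s.
First burn Δv₁ = |v_a − v₁| = 8.740 km/s.
At r₂, v₂ = √(μ/r₂) = 46.024 km/s.
Transfer-orbit speed at r₂: v_p = √[μ(2/r₂ − 1/a_t)] = 60.448 km/s.
Second burn Δv₂ = |v₂ − v_p| = 14.42 km/s.
Total Δv = Δv₁ + Δv₂ = 23.16 km/s.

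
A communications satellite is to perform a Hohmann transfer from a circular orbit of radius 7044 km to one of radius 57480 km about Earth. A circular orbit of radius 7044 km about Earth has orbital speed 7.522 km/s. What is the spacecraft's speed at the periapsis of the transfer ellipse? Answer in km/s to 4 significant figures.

From the circular-orbit relation v² = μ/r at r = 7044 km: μ = v²r = (7.522)² × 7044 = 3.98553×10^5 km³/s².
Semi-major axis of the transfer orbit: a_t = (7044 + 57480)/2 = 32262 km.
At periapsis, r = 7044 km.
Applying v² = μ(2/r − 1/a_t): v = 10.04 km/s.

v = 10.04 km/s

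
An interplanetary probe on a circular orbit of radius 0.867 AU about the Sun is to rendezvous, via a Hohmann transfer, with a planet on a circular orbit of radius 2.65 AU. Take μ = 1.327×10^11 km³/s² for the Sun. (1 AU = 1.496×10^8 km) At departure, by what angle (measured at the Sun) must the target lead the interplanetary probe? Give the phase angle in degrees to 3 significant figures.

φ = 82.7°

In km: r₁ = 0.867 × 1.496×10^8 = 1.297032×10^8 km; r₂ = 2.65 × 1.496×10^8 = 3.9644×10^8 km.
Transfer-ellipse semi-major axis a_t = (r₁ + r₂)/2 = (1.297032×10^8 + 3.9644×10^8)/2 = 2.630716×10^8 km.
The half-period of the transfer ellipse is t = π√(a_t³/μ) = 3.6798×10^7 s.
Target angular speed ω₂ = √(μ/r₂³) = 4.6150×10^-8 rad/s.
Angle swept by the target during transfer: ω₂·t = 1.6982 rad = 97.30°.
The interplanetary probe traverses 180° on the transfer ellipse, so the target must lead by 180° − 97.30° = 82.7°.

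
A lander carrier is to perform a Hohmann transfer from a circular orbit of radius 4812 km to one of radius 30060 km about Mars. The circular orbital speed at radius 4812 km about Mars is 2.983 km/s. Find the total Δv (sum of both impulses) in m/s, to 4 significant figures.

Δv = 1500 m/s

From the circular-orbit relation v² = μ/r at r = 4812 km: μ = v²r = (2.983)² × 4812 = 42818.6 km³/s².
Semi-major axis of the transfer orbit: a_t = (4812 + 30060)/2 = 17436 km.
Circular speed at r₁: v₁ = √(μ/r₁) = √(42818.6/4812) = 2.9830 km/s.
Transfer-orbit speed at r₁ (vis-viva equation): v_p = √[μ(2/r₁ − 1/a_t)] = 3.9167 km/s.
First burn Δv₁ = |v_p − v₁| = 0.9337 km/s.
Circular speed at r₂: v₂ = √(μ/r₂) = 1.1935 km/s.
Transfer-orbit speed at r₂: v_a = √[μ(2/r₂ − 1/a_t)] = 0.62699 km/s.
Second burn Δv₂ = |v₂ − v_a| = 0.5665 km/s.
Total Δv = Δv₁ + Δv₂ = 1.500 km/s.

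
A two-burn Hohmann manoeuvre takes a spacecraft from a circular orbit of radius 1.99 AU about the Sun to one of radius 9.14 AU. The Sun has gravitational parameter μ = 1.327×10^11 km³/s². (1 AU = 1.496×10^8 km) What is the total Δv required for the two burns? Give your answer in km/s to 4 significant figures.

In km: r₁ = 1.99 × 1.496×10^8 = 2.97704×10^8 km; r₂ = 9.14 × 1.496×10^8 = 1.367344×10^9 km.
The Hohmann ellipse has a_t = (r₁ + r₂)/2 = 8.32524×10^8 km.
At r₁ the circular-orbit speed is v₁ = √(μ/r₁) = 21.11267 km/s.
Transfer-orbit speed at r₁ (v² = μ(2/r − 1/a)): v_p = √[μ(2/r₁ − 1/a_t)] = 27.05725 km/s.
First burn Δv₁ = |v_p − v₁| = 5.945 km/s.
At r₂, v₂ = √(μ/r₂) = 9.851 km/s.
Transfer-orbit speed at r₂: v_a = √[μ(2/r₂ − 1/a_t)] = 5.891 km/s.
Second burn Δv₂ = |v₂ − v_a| = 3.960 km/s.
Δv = Δv₁ + Δv₂ = 5.945 + 3.960 = 9.905 km/s.

Δv = 9.905 km/s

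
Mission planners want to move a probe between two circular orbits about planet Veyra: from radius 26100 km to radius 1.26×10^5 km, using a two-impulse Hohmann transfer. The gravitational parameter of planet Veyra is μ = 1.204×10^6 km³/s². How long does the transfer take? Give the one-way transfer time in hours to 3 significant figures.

t = 16.7 hours

Transfer-ellipse semi-major axis a_t = (r₁ + r₂)/2 = (26100 + 1.260×10^5)/2 = 76050 km.
By Kepler's third law the transfer-orbit period is T = 2π√(a_t³/μ), so t = T/2 = 60050 s.
Converting: 60050 s ÷ 3600 s/hour = 16.7 hours.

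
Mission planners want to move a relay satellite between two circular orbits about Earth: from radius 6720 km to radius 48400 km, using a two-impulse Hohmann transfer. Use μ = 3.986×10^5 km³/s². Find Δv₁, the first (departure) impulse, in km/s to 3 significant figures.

Transfer-ellipse semi-major axis a_t = (r₁ + r₂)/2 = (6720 + 48400)/2 = 27560 km.
On the circular orbit at r = 6720 km, v_c = √(μ/r) = 7.70165 km/s.
Vis-viva on the transfer ellipse at r = 6720 km gives v_t = √[μ(2/r − 1/a_t)] = 10.2063 km/s.
Δv₁ = |v_t − v_c| = |10.2063 − 7.70165| = 2.505 km/s.

Δv₁ = 2.50 km/s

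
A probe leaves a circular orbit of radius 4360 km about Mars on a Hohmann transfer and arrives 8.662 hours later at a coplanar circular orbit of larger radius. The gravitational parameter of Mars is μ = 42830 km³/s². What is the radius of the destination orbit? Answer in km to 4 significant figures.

r₂ = 27960 km

Transfer time t = 8.662 hours = 31183.2 s, and t = π√(a_t³/μ).
So a_t = (μ t²/π²)^(1/3) = (42830 × (31183.2)² / π²)^(1/3) = 16160 km.
Since a_t = (r₁ + r₂)/2, r₂ = 2a_t − r₁ = 2×16160 − 4360 = 27960 km.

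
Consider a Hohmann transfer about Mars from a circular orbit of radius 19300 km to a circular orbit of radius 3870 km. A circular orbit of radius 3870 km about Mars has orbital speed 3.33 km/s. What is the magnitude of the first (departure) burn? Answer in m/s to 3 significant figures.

Δv₁ = 629 m/s

From the circular-orbit relation v² = μ/r at r = 3870 km: μ = v²r = (3.33)² × 3870 = 42914.0 km³/s².
Transfer-ellipse semi-major axis a_t = (r₁ + r₂)/2 = (19300 + 3870)/2 = 11585 km.
Circular speed at r = 19300 km: v_c = √(μ/r) = 1.4911 km/s.
Transfer-orbit speed at the same r (vis-viva, a = a_t): v_t = √[μ(2/r − 1/a_t)] = 0.86184 km/s.
Δv₁ = |v_t − v_c| = |0.86184 − 1.4911| = 0.6293 km/s.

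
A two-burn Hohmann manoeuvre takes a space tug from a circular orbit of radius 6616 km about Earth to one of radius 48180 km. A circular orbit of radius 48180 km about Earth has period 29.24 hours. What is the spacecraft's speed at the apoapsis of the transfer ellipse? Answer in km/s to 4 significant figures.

v = 1.413 km/s

From Kepler's third law T² = 4π²r³/μ at r = 48180 km, T = 29.24 hours = 29.24 × 3600 s = 1.05264×10^5 s: μ = 4π²r³/T² = 3.98474×10^5 km³/s².
The Hohmann ellipse has a_t = (r₁ + r₂)/2 = 27398 km.
At apoapsis, r = 48180 km.
From the vis-viva equation, v = √[μ(2/r − 1/a_t)] = 1.413 km/s.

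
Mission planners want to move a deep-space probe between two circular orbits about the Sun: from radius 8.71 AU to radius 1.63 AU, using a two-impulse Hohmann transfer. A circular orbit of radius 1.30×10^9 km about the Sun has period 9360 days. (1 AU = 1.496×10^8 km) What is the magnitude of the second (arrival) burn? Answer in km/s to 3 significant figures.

From Kepler's third law T² = 4π²r³/μ at r = 1.30×10^9 km, T = 9360 days = 9360 × 86400 s = 8.08704×10^8 s: μ = 4π²r³/T² = 1.32620×10^11 km³/s².
In km: r₁ = 8.71 × 1.496×10^8 = 1.303016×10^9 km; r₂ = 1.63 × 1.496×10^8 = 2.43848×10^8 km.
Semi-major axis of the transfer orbit: a_t = (1.303016×10^9 + 2.43848×10^8)/2 = 7.73432×10^8 km.
On the circular orbit at r = 2.43848×10^8 km, v_c = √(μ/r) = 23.321 km/s.
Transfer-orbit speed at the same r (vis-viva, a = a_t): v_t = √[μ(2/r − 1/a_t)] = 30.270 km/s.
Δv₂ = |v_t − v_c| = |30.270 − 23.321| = 6.949 km/s.

Δv₂ = 6.95 km/s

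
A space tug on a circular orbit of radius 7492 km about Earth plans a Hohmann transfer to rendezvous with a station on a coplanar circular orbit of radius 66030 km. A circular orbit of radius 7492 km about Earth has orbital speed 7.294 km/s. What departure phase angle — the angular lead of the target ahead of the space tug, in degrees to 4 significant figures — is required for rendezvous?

From the circular-orbit relation v² = μ/r at r = 7492 km: μ = v²r = (7.294)² × 7492 = 3.98593×10^5 km³/s².
Semi-major axis of the transfer orbit: a_t = (7492 + 66030)/2 = 36761 km.
The half-period of the transfer ellipse is t = π√(a_t³/μ) = 35070 s.
The target's mean motion on its circular orbit is ω₂ = √(μ/r₂³) = 3.721×10^-5 rad/s.
Angle swept by the target during transfer: ω₂·t = 1.305 rad = 74.77°.
The space tug traverses 180° on the transfer ellipse, so the target must lead by 180° − 74.77° = 105.2°.

φ = 105.2°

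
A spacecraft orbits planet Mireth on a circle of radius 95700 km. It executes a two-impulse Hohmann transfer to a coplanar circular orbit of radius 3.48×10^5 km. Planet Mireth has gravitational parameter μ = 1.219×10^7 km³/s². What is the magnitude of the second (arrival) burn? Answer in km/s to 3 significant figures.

The Hohmann ellipse has a_t = (r₁ + r₂)/2 = 2.2185×10^5 km.
On the circular orbit at r = 3.480×10^5 km, v_c = √(μ/r) = 5.9185 km/s.
Vis-viva on the transfer ellipse at r = 3.480×10^5 km gives v_t = √[μ(2/r − 1/a_t)] = 3.8872 km/s.
Δv₂ = |v_t − v_c| = |3.8872 − 5.9185| = 2.031 km/s.

Δv₂ = 2.03 km/s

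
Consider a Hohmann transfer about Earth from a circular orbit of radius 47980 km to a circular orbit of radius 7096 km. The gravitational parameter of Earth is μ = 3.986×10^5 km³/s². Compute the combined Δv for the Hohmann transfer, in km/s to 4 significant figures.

Δv = 3.817 km/s

Semi-major axis of the transfer orbit: a_t = (47980 + 7096)/2 = 27538 km.
At r₁ the circular-orbit speed is v₁ = √(μ/r₁) = 2.882 km/s.
On the transfer ellipse at r₁, v² = μ(2/r − 1/a) gives v_a = √[μ(2/r₁ − 1/a_t)] = 1.463 km/s.
First burn Δv₁ = |v_a − v₁| = 1.419 km/s.
At r₂, v₂ = √(μ/r₂) = 7.495 km/s.
Transfer-orbit speed at r₂: v_p = √[μ(2/r₂ − 1/a_t)] = 9.893 km/s.
Second burn Δv₂ = |v₂ − v_p| = 2.398 km/s.
Δv = Δv₁ + Δv₂ = 1.419 + 2.398 = 3.817 km/s.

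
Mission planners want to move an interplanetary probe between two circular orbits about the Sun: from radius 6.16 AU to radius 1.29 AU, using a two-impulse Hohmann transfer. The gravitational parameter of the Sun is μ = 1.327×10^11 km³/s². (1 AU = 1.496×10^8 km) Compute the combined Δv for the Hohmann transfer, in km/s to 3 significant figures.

Δv = 12.4 km/s

In km: r₁ = 6.16 × 1.496×10^8 = 9.21536×10^8 km; r₂ = 1.29 × 1.496×10^8 = 1.92984×10^8 km.
Transfer-ellipse semi-major axis a_t = (r₁ + r₂)/2 = (9.21536×10^8 + 1.92984×10^8)/2 = 5.5726×10^8 km.
At r₁ the circular-orbit speed is v₁ = √(μ/r₁) = 12.00 km/s.
Transfer-orbit speed at r₁ (vis-viva equation): v_a = √[μ(2/r₁ − 1/a_t)] = 7.062 km/s.
First burn Δv₁ = |v_a − v₁| = 4.938 km/s.
At r₂, v₂ = √(μ/r₂) = 26.2225 km/s.
Transfer-orbit speed at r₂: v_p = √[μ(2/r₂ − 1/a_t)] = 33.7211 km/s.
Second burn Δv₂ = |v₂ − v_p| = 7.499 km/s.
Total Δv = Δv₁ + Δv₂ = 12.44 km/s.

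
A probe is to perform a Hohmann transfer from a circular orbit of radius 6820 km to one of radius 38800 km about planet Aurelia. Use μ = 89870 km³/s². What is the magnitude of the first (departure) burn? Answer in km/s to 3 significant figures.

The Hohmann ellipse has a_t = (r₁ + r₂)/2 = 22810 km.
Circular speed at r = 6820 km: v_c = √(μ/r) = 3.630 km/s.
Vis-viva on the transfer ellipse at r = 6820 km gives v_t = √[μ(2/r − 1/a_t)] = 4.734 km/s.
Δv₁ = |v_t − v_c| = |4.734 − 3.630| = 1.104 km/s.

Δv₁ = 1.10 km/s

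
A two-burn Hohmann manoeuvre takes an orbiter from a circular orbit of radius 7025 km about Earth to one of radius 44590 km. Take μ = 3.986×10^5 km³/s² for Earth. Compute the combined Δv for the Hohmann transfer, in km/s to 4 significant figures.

Δv = 3.799 km/s

Transfer-ellipse semi-major axis a_t = (r₁ + r₂)/2 = (7025 + 44590)/2 = 25807.5 km.
At r₁ the circular-orbit speed is v₁ = √(μ/r₁) = 7.5326 km/s.
Transfer-orbit speed at r₁ (vis-viva equation): v_p = √[μ(2/r₁ − 1/a_t)] = 9.9013 km/s.
First burn Δv₁ = |v_p − v₁| = 2.369 km/s.
At r₂, v₂ = √(μ/r₂) = 2.990 km/s.
Transfer-orbit speed at r₂: v_a = √[μ(2/r₂ − 1/a_t)] = 1.560 km/s.
Second burn Δv₂ = |v₂ − v_a| = 1.430 km/s.
Δv = Δv₁ + Δv₂ = 2.369 + 1.430 = 3.799 km/s.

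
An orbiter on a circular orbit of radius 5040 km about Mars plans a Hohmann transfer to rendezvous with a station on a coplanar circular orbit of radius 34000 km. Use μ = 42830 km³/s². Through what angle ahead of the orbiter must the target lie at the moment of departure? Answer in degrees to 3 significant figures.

Semi-major axis of the transfer orbit: a_t = (5040 + 34000)/2 = 19520 km.
Transfer time t = π√(a_t³/μ) = 41400 s.
Target angular speed ω₂ = √(μ/r₂³) = 3.301×10^-5 rad/s.
Angle swept by the target during transfer: ω₂·t = 1.3666 rad = 78.30°.
The orbiter traverses 180° on the transfer ellipse, so the target must lead by 180° − 78.30° = 102°.

φ = 102°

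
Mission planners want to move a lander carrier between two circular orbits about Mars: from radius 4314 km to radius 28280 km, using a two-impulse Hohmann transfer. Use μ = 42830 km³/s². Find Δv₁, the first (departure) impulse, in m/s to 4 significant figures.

The Hohmann ellipse has a_t = (r₁ + r₂)/2 = 16297 km.
On the circular orbit at r = 4314 km, v_c = √(μ/r) = 3.1509 km/s.
Transfer-orbit speed at the same r (vis-viva, a = a_t): v_t = √[μ(2/r − 1/a_t)] = 4.1507 km/s.
Δv₁ = |v_t − v_c| = |4.1507 − 3.1509| = 0.9998 km/s.

Δv₁ = 999.8 m/s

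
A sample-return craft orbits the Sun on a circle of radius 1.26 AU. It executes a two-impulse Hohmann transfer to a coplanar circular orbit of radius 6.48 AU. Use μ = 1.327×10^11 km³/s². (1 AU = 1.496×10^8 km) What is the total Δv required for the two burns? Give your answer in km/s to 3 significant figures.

Δv = 12.8 km/s

In km: r₁ = 1.26 × 1.496×10^8 = 1.88496×10^8 km; r₂ = 6.48 × 1.496×10^8 = 9.69408×10^8 km.
The Hohmann ellipse has a_t = (r₁ + r₂)/2 = 5.78952×10^8 km.
Circular speed at r₁: v₁ = √(μ/r₁) = √(1.327×10^11/1.88496×10^8) = 26.53 km/s.
Transfer-orbit speed at r₁ (vis-viva): v_p = √[μ(2/r₁ − 1/a_t)] = 34.33 km/s.
First burn Δv₁ = |v_p − v₁| = 7.800 km/s.
At r₂, v₂ = √(μ/r₂) = 11.70 km/s.
Transfer-orbit speed at r₂: v_a = √[μ(2/r₂ − 1/a_t)] = 6.676 km/s.
Second burn Δv₂ = |v₂ − v_a| = 5.024 km/s.
Total Δv = Δv₁ + Δv₂ = 12.82 km/s.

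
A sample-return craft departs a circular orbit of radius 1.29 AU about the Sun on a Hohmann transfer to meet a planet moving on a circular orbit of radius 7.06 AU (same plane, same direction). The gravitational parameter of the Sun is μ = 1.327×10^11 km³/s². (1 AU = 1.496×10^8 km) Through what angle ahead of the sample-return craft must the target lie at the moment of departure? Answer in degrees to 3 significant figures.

φ = 98.1°

In km: r₁ = 1.29 × 1.496×10^8 = 1.92984×10^8 km; r₂ = 7.06 × 1.496×10^8 = 1.056176×10^9 km.
Transfer-ellipse semi-major axis a_t = (r₁ + r₂)/2 = (1.92984×10^8 + 1.056176×10^9)/2 = 6.2458×10^8 km.
The half-period of the transfer ellipse is t = π√(a_t³/μ) = 1.3462×10^8 s.
The target's mean motion on its circular orbit is ω₂ = √(μ/r₂³) = 1.0613×10^-8 rad/s.
Angle swept by the target during transfer: ω₂·t = 1.4287 rad = 81.86°.
Arrival is 180° from departure on the ellipse, so φ = 180° − 81.86° = 98.1°.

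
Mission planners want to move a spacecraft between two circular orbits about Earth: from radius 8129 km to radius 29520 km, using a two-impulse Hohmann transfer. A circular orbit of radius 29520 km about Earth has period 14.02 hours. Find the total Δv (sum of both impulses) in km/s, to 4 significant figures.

Δv = 3.027 km/s

From Kepler's third law T² = 4π²r³/μ at r = 29520 km, T = 14.02 hours = 14.02 × 3600 s = 50472 s: μ = 4π²r³/T² = 3.98665×10^5 km³/s².
Transfer-ellipse semi-major axis a_t = (r₁ + r₂)/2 = (8129 + 29520)/2 = 18824.5 km.
At r₁ the circular-orbit speed is v₁ = √(μ/r₁) = 7.003 km/s.
Transfer-orbit speed at r₁ (vis-viva equation): v_p = √[μ(2/r₁ − 1/a_t)] = 8.770 km/s.
First burn Δv₁ = |v_p − v₁| = 1.767 km/s.
At r₂, v₂ = √(μ/r₂) = 3.675 km/s.
Transfer-orbit speed at r₂: v_a = √[μ(2/r₂ − 1/a_t)] = 2.415 km/s.
Second burn Δv₂ = |v₂ − v_a| = 1.260 km/s.
Total Δv = Δv₁ + Δv₂ = 3.027 km/s.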